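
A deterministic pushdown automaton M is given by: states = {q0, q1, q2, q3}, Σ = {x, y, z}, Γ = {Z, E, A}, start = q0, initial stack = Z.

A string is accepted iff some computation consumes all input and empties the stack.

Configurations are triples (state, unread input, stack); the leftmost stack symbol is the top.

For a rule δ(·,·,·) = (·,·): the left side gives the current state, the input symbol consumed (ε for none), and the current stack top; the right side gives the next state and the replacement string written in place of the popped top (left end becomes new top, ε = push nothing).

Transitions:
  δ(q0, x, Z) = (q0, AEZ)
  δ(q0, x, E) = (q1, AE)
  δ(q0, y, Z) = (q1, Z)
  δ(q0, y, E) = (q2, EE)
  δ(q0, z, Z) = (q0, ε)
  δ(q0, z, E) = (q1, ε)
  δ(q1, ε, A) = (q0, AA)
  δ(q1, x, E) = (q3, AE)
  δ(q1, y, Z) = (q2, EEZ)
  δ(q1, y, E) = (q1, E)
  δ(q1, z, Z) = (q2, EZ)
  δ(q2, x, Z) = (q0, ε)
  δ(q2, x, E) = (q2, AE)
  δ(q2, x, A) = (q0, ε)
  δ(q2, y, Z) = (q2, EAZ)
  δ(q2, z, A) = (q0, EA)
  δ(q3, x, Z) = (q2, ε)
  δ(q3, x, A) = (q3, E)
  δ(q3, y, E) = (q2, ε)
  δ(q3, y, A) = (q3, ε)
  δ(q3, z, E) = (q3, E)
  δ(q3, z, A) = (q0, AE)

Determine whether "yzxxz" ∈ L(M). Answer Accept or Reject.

(q0, yzxxz, Z) ⊢ (q1, zxxz, Z) ⊢ (q2, xxz, EZ) ⊢ (q2, xz, AEZ) ⊢ (q0, z, EZ) ⊢ (q1, ε, Z)
All input consumed; stack is Z, not empty, and no further ε-move applies.

Reject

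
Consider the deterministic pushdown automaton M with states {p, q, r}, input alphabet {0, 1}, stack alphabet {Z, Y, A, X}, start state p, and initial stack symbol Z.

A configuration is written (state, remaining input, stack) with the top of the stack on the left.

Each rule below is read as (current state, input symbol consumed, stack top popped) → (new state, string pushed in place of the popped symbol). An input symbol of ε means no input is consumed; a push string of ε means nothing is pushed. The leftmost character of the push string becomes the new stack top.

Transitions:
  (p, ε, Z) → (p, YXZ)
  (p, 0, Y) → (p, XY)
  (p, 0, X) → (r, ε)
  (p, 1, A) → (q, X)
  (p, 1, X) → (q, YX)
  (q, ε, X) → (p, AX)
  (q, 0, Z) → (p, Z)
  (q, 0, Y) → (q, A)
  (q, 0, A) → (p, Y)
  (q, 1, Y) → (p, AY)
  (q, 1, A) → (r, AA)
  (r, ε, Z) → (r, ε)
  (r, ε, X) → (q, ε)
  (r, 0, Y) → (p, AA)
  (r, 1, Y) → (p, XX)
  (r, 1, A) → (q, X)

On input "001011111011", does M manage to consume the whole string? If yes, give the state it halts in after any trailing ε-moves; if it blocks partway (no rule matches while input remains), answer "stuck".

stuck

(p, 001011111011, Z) ⊢ (p, 001011111011, YXZ) ⊢ (p, 01011111011, XYXZ) ⊢ (r, 1011111011, YXZ) ⊢ (p, 011111011, XXXZ) ⊢ (r, 11111011, XXZ) ⊢ (q, 11111011, XZ) ⊢ (p, 11111011, AXZ) ⊢ (q, 1111011, XXZ) ⊢ (p, 1111011, AXXZ) ⊢ (q, 111011, XXXZ) ⊢ (p, 111011, AXXXZ) ⊢ (q, 11011, XXXXZ) ⊢ (p, 11011, AXXXXZ) ⊢ (q, 1011, XXXXXZ) ⊢ (p, 1011, AXXXXXZ) ⊢ (q, 011, XXXXXXZ) ⊢ (p, 011, AXXXXXXZ)
No transition for (p, 0, top A); M blocks with input 011 remaining.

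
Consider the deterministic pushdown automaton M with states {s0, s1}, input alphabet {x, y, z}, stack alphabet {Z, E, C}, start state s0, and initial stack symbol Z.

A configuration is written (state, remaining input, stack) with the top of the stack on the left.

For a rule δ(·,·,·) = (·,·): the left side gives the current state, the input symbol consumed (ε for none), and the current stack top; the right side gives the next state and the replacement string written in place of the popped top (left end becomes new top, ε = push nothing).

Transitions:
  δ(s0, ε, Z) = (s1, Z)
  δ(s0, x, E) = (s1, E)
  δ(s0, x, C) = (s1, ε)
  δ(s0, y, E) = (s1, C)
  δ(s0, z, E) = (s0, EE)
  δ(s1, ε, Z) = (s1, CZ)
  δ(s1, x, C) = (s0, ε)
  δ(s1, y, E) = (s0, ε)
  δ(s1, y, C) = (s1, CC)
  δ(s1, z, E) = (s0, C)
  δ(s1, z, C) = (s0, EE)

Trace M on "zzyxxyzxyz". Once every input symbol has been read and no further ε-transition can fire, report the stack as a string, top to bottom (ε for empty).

(s0, zzyxxyzxyz, Z)
  ε-move, top Z: go to s1, push Z → (s1, zzyxxyzxyz, Z)
  ε-move, top Z: go to s1, push CZ → (s1, zzyxxyzxyz, CZ)
  read z, top C: go to s0, push EE → (s0, zyxxyzxyz, EEZ)
  read z, top E: go to s0, push EE → (s0, yxxyzxyz, EEEZ)
  read y, top E: go to s1, push C → (s1, xxyzxyz, CEEZ)
  read x, top C: go to s0, push ε → (s0, xyzxyz, EEZ)
  read x, top E: go to s1, push E → (s1, yzxyz, EEZ)
  read y, top E: go to s0, push ε → (s0, zxyz, EZ)
  read z, top E: go to s0, push EE → (s0, xyz, EEZ)
  read x, top E: go to s1, push E → (s1, yz, EEZ)
  read y, top E: go to s0, push ε → (s0, z, EZ)
  read z, top E: go to s0, push EE → (s0, ε, EEZ)
All input consumed in state s0 with stack EEZ.

EEZ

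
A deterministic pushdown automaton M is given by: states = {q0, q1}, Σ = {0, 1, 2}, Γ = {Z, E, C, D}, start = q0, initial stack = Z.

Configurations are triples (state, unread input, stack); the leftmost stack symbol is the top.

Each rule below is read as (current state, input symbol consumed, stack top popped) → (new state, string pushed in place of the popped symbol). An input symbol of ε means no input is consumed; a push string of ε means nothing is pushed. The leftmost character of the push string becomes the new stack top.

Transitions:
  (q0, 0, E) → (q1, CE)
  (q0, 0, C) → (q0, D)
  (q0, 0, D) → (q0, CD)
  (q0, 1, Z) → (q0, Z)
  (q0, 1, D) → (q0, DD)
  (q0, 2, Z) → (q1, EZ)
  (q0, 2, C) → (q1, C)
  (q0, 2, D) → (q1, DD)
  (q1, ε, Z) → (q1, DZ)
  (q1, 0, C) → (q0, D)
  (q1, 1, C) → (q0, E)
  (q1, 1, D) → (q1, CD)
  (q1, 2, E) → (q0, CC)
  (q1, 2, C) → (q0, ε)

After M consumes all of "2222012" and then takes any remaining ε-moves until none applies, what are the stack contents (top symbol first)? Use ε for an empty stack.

(q0, 2222012, Z)
  read 2, top Z: go to q1, push EZ → (q1, 222012, EZ)
  read 2, top E: go to q0, push CC → (q0, 22012, CCZ)
  read 2, top C: go to q1, push C → (q1, 2012, CCZ)
  read 2, top C: go to q0, push ε → (q0, 012, CZ)
  read 0, top C: go to q0, push D → (q0, 12, DZ)
  read 1, top D: go to q0, push DD → (q0, 2, DDZ)
  read 2, top D: go to q1, push DD → (q1, ε, DDDZ)
All input consumed in state q1 with stack DDDZ.

DDDZ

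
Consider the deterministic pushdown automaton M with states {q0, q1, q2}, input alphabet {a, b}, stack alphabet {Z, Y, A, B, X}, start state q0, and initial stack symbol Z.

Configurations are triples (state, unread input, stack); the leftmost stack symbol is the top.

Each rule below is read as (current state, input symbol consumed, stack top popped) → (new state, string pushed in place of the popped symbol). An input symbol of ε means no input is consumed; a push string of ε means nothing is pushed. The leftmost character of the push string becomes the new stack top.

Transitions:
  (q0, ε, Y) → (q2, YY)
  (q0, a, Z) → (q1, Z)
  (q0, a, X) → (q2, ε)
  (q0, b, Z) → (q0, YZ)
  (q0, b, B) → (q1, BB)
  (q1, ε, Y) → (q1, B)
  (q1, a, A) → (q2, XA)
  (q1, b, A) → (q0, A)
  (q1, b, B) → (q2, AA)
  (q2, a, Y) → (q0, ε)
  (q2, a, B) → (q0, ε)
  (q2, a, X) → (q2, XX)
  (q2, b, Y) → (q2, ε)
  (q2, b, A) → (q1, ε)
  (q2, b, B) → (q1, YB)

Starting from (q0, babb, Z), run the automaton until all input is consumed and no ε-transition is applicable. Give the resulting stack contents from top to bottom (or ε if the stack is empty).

Z

(q0, babb, Z)
  read b, top Z: go to q0, push YZ → (q0, abb, YZ)
  ε-move, top Y: go to q2, push YY → (q2, abb, YYZ)
  read a, top Y: go to q0, push ε → (q0, bb, YZ)
  ε-move, top Y: go to q2, push YY → (q2, bb, YYZ)
  read b, top Y: go to q2, push ε → (q2, b, YZ)
  read b, top Y: go to q2, push ε → (q2, ε, Z)
All input consumed in state q2 with stack Z.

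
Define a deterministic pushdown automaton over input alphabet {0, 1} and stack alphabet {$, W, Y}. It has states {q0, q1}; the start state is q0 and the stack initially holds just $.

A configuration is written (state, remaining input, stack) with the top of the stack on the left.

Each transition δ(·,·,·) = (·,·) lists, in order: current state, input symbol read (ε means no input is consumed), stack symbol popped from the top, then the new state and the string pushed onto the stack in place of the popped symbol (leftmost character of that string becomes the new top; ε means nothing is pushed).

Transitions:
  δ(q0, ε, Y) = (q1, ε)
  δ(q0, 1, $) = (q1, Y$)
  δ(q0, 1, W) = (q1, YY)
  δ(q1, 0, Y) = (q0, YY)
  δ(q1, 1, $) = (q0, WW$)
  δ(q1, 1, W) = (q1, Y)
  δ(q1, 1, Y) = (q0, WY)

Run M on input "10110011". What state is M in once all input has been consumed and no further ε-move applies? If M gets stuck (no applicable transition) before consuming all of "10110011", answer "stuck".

q1

(q0, 10110011, $) ⊢ (q1, 0110011, Y$) ⊢ (q0, 110011, YY$) ⊢ (q1, 110011, Y$) ⊢ (q0, 10011, WY$) ⊢ (q1, 0011, YYY$) ⊢ (q0, 011, YYYY$) ⊢ (q1, 011, YYY$) ⊢ (q0, 11, YYYY$) ⊢ (q1, 11, YYY$) ⊢ (q0, 1, WYYY$) ⊢ (q1, ε, YYYYY$)
All input consumed; M is in state q1.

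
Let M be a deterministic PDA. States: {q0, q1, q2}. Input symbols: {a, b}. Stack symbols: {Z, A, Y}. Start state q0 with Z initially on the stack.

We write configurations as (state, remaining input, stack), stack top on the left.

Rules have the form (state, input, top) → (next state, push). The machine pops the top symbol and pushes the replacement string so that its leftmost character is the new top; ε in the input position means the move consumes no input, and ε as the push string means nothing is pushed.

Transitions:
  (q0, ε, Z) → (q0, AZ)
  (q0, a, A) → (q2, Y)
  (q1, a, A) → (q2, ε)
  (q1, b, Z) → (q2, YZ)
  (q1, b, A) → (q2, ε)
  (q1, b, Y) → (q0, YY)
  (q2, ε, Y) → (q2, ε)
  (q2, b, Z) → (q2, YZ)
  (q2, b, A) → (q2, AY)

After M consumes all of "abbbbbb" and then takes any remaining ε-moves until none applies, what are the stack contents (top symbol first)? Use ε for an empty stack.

(q0, abbbbbb, Z) ⊢ (q0, abbbbbb, AZ) ⊢ (q2, bbbbbb, YZ) ⊢ (q2, bbbbbb, Z) ⊢ (q2, bbbbb, YZ) ⊢ (q2, bbbbb, Z) ⊢ (q2, bbbb, YZ) ⊢ (q2, bbbb, Z) ⊢ (q2, bbb, YZ) ⊢ (q2, bbb, Z) ⊢ (q2, bb, YZ) ⊢ (q2, bb, Z) ⊢ (q2, b, YZ) ⊢ (q2, b, Z) ⊢ (q2, ε, YZ) ⊢ (q2, ε, Z)
All input consumed in state q2 with stack Z.

Z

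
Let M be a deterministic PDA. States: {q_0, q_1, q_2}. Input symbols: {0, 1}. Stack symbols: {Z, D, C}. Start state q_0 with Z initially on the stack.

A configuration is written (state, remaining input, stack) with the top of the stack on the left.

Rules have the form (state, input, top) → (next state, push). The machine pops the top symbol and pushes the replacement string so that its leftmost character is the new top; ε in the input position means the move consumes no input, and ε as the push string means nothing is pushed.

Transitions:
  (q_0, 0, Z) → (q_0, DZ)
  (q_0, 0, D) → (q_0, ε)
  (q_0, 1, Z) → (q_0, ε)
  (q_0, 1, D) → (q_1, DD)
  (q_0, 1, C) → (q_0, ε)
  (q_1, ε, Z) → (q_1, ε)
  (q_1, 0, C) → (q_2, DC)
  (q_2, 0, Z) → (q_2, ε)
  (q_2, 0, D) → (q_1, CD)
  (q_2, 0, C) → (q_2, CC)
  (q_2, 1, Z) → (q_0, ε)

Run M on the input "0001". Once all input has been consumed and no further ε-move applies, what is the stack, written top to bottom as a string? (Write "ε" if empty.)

DDZ

(q_0, 0001, Z) ⊢ (q_0, 001, DZ) ⊢ (q_0, 01, Z) ⊢ (q_0, 1, DZ) ⊢ (q_1, ε, DDZ)
All input consumed in state q_1 with stack DDZ.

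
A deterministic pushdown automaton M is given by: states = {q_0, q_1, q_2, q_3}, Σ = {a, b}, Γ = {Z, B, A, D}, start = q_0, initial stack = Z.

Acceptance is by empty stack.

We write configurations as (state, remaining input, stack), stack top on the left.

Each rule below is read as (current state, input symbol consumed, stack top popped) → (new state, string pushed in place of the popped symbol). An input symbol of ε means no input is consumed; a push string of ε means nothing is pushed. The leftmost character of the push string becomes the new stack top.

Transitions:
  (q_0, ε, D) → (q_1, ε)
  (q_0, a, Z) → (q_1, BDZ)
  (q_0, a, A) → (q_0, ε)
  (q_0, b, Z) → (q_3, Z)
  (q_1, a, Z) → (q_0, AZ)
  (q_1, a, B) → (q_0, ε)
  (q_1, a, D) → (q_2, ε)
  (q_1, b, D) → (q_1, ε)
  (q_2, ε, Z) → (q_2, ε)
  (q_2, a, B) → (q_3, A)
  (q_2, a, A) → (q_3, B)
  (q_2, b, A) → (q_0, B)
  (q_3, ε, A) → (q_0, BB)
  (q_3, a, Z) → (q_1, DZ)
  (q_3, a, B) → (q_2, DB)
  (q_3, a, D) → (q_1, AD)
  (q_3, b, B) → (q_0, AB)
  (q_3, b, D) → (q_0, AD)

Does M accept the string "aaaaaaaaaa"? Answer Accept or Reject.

Reject

(q_0, aaaaaaaaaa, Z)
  read a, top Z: go to q_1, push BDZ → (q_1, aaaaaaaaa, BDZ)
  read a, top B: go to q_0, push ε → (q_0, aaaaaaaa, DZ)
  ε-move, top D: go to q_1, push ε → (q_1, aaaaaaaa, Z)
  read a, top Z: go to q_0, push AZ → (q_0, aaaaaaa, AZ)
  read a, top A: go to q_0, push ε → (q_0, aaaaaa, Z)
  read a, top Z: go to q_1, push BDZ → (q_1, aaaaa, BDZ)
  read a, top B: go to q_0, push ε → (q_0, aaaa, DZ)
  ε-move, top D: go to q_1, push ε → (q_1, aaaa, Z)
  read a, top Z: go to q_0, push AZ → (q_0, aaa, AZ)
  read a, top A: go to q_0, push ε → (q_0, aa, Z)
  read a, top Z: go to q_1, push BDZ → (q_1, a, BDZ)
  read a, top B: go to q_0, push ε → (q_0, ε, DZ)
  ε-move, top D: go to q_1, push ε → (q_1, ε, Z)
All input consumed; stack is Z, not empty, and no further ε-move applies.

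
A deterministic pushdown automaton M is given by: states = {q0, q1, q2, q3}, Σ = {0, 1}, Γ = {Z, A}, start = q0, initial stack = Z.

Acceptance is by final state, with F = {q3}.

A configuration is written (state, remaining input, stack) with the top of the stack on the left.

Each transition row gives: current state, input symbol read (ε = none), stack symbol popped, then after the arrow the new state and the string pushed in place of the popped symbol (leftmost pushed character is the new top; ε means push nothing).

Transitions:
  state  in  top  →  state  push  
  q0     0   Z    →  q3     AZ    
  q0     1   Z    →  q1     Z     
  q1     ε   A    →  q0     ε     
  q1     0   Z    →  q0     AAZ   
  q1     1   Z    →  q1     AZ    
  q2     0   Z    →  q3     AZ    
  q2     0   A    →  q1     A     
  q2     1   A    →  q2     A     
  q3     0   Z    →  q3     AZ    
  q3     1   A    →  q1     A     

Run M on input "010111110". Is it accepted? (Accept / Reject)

(q0, 010111110, Z) ⊢ (q3, 10111110, AZ) ⊢ (q1, 0111110, AZ) ⊢ (q0, 0111110, Z) ⊢ (q3, 111110, AZ) ⊢ (q1, 11110, AZ) ⊢ (q0, 11110, Z) ⊢ (q1, 1110, Z) ⊢ (q1, 110, AZ) ⊢ (q0, 110, Z) ⊢ (q1, 10, Z) ⊢ (q1, 0, AZ) ⊢ (q0, 0, Z) ⊢ (q3, ε, AZ)
All input consumed; state q3 ∈ F.

Accept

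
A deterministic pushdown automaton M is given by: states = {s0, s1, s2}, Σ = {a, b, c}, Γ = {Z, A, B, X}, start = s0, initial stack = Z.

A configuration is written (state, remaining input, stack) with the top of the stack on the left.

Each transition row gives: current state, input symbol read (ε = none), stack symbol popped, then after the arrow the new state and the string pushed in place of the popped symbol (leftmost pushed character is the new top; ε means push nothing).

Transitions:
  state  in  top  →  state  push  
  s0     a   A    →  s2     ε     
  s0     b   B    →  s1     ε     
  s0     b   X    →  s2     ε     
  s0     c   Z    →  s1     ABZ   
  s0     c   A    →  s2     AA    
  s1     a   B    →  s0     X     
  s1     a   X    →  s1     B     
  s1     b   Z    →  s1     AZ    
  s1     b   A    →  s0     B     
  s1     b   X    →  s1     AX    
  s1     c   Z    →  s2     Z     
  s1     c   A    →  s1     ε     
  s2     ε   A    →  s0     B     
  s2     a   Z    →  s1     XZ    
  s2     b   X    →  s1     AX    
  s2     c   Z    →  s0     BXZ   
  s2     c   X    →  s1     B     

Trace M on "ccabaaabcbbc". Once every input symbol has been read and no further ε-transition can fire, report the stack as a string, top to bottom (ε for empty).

XZ

(s0, ccabaaabcbbc, Z)
  read c, top Z: go to s1, push ABZ → (s1, cabaaabcbbc, ABZ)
  read c, top A: go to s1, push ε → (s1, abaaabcbbc, BZ)
  read a, top B: go to s0, push X → (s0, baaabcbbc, XZ)
  read b, top X: go to s2, push ε → (s2, aaabcbbc, Z)
  read a, top Z: go to s1, push XZ → (s1, aabcbbc, XZ)
  read a, top X: go to s1, push B → (s1, abcbbc, BZ)
  read a, top B: go to s0, push X → (s0, bcbbc, XZ)
  read b, top X: go to s2, push ε → (s2, cbbc, Z)
  read c, top Z: go to s0, push BXZ → (s0, bbc, BXZ)
  read b, top B: go to s1, push ε → (s1, bc, XZ)
  read b, top X: go to s1, push AX → (s1, c, AXZ)
  read c, top A: go to s1, push ε → (s1, ε, XZ)
All input consumed in state s1 with stack XZ.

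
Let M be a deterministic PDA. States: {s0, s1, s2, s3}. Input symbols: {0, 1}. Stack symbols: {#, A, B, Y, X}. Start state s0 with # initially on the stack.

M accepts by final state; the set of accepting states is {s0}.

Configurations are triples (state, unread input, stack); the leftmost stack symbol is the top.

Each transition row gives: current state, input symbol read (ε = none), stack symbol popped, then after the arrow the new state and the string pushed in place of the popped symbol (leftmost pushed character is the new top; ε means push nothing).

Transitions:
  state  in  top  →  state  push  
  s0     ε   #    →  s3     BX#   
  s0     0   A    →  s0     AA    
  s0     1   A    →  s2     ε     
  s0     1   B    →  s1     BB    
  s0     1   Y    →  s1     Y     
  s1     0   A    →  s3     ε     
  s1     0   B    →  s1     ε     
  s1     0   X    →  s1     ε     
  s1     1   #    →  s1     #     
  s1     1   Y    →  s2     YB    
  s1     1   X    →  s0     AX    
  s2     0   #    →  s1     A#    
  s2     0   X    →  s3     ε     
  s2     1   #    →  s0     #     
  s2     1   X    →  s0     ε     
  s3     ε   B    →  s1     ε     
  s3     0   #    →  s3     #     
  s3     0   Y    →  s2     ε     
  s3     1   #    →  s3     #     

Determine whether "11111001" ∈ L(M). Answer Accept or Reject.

Reject

(s0, 11111001, #)
  ε-move, top #: go to s3, push BX# → (s3, 11111001, BX#)
  ε-move, top B: go to s1, push ε → (s1, 11111001, X#)
  read 1, top X: go to s0, push AX → (s0, 1111001, AX#)
  read 1, top A: go to s2, push ε → (s2, 111001, X#)
  read 1, top X: go to s0, push ε → (s0, 11001, #)
  ε-move, top #: go to s3, push BX# → (s3, 11001, BX#)
  ε-move, top B: go to s1, push ε → (s1, 11001, X#)
  read 1, top X: go to s0, push AX → (s0, 1001, AX#)
  read 1, top A: go to s2, push ε → (s2, 001, X#)
  read 0, top X: go to s3, push ε → (s3, 01, #)
  read 0, top #: go to s3, push # → (s3, 1, #)
  read 1, top #: go to s3, push # → (s3, ε, #)
All input consumed; state s3 ∉ F and no further ε-move applies.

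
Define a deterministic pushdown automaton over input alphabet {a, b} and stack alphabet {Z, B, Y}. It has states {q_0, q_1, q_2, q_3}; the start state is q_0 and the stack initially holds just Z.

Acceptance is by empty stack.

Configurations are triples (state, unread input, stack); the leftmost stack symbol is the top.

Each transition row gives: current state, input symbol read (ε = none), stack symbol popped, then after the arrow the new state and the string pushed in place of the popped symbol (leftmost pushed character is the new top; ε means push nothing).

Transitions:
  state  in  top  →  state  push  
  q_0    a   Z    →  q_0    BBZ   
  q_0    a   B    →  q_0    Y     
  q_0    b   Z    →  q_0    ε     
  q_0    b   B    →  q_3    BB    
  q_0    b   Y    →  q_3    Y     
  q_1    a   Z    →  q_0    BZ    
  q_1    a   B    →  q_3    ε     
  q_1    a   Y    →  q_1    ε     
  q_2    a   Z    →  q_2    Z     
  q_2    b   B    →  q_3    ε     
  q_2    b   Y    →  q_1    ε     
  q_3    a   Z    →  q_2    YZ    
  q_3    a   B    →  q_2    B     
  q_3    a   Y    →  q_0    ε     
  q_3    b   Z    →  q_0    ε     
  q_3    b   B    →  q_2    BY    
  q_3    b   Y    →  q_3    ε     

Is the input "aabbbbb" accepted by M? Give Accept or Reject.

(q_0, aabbbbb, Z) ⊢ (q_0, abbbbb, BBZ) ⊢ (q_0, bbbbb, YBZ) ⊢ (q_3, bbbb, YBZ) ⊢ (q_3, bbb, BZ) ⊢ (q_2, bb, BYZ) ⊢ (q_3, b, YZ) ⊢ (q_3, ε, Z)
All input consumed; stack is Z, not empty, and no further ε-move applies.

Reject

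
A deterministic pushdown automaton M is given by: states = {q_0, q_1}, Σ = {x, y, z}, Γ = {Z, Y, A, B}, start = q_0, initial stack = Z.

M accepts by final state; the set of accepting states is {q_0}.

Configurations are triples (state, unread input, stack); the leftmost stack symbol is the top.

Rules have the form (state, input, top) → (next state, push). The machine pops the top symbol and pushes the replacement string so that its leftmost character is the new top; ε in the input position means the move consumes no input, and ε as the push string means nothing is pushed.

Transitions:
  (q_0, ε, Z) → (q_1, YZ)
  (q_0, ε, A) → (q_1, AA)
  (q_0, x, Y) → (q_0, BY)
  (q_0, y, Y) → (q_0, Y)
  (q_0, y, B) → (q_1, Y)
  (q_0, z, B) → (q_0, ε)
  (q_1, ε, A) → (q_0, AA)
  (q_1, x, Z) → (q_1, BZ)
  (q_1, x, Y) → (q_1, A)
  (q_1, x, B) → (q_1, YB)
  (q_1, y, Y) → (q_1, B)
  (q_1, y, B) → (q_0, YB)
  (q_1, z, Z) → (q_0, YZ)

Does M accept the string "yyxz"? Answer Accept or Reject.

(q_0, yyxz, Z)
  ε-move, top Z: go to q_1, push YZ → (q_1, yyxz, YZ)
  read y, top Y: go to q_1, push B → (q_1, yxz, BZ)
  read y, top B: go to q_0, push YB → (q_0, xz, YBZ)
  read x, top Y: go to q_0, push BY → (q_0, z, BYBZ)
  read z, top B: go to q_0, push ε → (q_0, ε, YBZ)
All input consumed; state q_0 ∈ F.

Accept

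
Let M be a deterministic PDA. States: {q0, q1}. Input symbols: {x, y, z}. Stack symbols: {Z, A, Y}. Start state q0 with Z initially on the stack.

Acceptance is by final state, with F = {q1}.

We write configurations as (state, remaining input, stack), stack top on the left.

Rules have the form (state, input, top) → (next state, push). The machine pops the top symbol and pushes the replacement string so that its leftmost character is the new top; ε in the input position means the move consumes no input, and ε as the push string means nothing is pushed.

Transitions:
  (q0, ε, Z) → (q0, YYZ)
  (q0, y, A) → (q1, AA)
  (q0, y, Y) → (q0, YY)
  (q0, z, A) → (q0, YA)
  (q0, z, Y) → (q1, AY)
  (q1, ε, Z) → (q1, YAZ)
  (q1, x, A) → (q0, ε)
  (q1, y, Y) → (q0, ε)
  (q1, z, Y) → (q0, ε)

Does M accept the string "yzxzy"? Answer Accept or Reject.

(q0, yzxzy, Z)
  ε-move, top Z: go to q0, push YYZ → (q0, yzxzy, YYZ)
  read y, top Y: go to q0, push YY → (q0, zxzy, YYYZ)
  read z, top Y: go to q1, push AY → (q1, xzy, AYYYZ)
  read x, top A: go to q0, push ε → (q0, zy, YYYZ)
  read z, top Y: go to q1, push AY → (q1, y, AYYYZ)
No transition applies at (q1, y, AYYYZ); input not fully consumed.

Reject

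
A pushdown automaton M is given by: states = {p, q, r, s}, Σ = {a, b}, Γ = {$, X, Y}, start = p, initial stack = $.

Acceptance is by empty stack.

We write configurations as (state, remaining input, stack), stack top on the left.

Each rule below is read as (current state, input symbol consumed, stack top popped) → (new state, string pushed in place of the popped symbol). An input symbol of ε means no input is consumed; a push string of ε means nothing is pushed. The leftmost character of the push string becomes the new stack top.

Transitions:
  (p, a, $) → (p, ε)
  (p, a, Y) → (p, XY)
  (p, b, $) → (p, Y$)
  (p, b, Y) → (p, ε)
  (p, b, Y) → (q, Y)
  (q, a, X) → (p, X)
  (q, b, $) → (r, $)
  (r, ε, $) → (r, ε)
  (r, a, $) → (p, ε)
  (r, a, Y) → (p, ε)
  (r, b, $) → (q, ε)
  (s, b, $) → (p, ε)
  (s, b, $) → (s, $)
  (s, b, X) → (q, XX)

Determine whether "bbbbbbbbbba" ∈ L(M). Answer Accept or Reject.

One accepting computation: (p, bbbbbbbbbba, $) ⊢ (p, bbbbbbbbba, Y$) ⊢ (p, bbbbbbbba, $) ⊢ (p, bbbbbbba, Y$) ⊢ (p, bbbbbba, $) ⊢ (p, bbbbba, Y$) ⊢ (p, bbbba, $) ⊢ (p, bbba, Y$) ⊢ (p, bba, $) ⊢ (p, ba, Y$) ⊢ (p, a, $) ⊢ (p, ε, ε)
All input consumed and the stack is empty.

Accept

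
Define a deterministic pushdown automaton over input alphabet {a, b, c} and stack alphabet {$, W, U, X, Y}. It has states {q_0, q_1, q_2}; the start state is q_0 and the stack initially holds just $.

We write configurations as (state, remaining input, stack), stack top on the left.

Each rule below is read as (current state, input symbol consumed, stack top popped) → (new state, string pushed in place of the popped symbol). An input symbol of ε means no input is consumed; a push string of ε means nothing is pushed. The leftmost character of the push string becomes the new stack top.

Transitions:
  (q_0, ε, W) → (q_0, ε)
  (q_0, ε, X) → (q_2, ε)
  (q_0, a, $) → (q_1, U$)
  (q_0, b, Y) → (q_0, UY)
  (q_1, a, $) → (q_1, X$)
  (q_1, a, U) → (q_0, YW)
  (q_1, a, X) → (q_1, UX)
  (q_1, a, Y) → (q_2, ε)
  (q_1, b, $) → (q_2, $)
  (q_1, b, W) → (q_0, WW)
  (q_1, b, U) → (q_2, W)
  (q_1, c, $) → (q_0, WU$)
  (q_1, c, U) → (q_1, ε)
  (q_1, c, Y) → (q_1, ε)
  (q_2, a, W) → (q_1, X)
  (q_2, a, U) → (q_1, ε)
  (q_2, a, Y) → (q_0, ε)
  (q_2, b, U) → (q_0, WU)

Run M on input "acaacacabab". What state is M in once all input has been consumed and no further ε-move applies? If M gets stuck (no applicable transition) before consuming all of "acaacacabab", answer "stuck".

(q_0, acaacacabab, $)
  read a, top $: go to q_1, push U$ → (q_1, caacacabab, U$)
  read c, top U: go to q_1, push ε → (q_1, aacacabab, $)
  read a, top $: go to q_1, push X$ → (q_1, acacabab, X$)
  read a, top X: go to q_1, push UX → (q_1, cacabab, UX$)
  read c, top U: go to q_1, push ε → (q_1, acabab, X$)
  read a, top X: go to q_1, push UX → (q_1, cabab, UX$)
  read c, top U: go to q_1, push ε → (q_1, abab, X$)
  read a, top X: go to q_1, push UX → (q_1, bab, UX$)
  read b, top U: go to q_2, push W → (q_2, ab, WX$)
  read a, top W: go to q_1, push X → (q_1, b, XX$)
No transition for (q_1, b, top X); M blocks with input b remaining.

stuck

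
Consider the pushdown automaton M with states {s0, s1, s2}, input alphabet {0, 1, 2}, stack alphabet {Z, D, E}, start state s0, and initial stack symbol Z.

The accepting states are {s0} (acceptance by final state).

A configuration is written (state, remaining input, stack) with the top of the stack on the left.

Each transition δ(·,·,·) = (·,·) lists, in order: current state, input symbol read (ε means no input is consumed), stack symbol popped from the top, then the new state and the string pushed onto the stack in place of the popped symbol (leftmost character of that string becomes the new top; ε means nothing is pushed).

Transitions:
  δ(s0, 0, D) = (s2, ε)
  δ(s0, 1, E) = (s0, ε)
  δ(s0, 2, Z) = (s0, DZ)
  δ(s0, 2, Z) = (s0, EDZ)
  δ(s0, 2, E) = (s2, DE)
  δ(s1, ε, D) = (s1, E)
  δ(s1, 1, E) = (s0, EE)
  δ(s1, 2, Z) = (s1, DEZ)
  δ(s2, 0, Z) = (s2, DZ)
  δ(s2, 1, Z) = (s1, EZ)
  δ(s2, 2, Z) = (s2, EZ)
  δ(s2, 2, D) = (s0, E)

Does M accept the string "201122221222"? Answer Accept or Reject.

Reject

No computation consumes all input and reaches a final state.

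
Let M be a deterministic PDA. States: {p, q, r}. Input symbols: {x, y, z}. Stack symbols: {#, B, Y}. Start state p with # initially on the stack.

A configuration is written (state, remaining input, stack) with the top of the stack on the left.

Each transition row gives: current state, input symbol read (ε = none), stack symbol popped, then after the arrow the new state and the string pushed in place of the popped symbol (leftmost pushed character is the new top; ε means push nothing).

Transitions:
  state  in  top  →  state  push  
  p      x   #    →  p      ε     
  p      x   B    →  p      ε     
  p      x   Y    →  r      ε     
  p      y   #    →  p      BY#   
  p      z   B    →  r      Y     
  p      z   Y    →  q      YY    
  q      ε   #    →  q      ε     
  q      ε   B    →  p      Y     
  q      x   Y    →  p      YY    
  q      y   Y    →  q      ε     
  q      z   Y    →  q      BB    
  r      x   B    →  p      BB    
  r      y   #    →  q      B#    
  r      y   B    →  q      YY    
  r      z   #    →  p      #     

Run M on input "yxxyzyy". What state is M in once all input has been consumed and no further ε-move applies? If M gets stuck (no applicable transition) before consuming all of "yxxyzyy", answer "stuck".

q

(p, yxxyzyy, #)
  read y, top #: go to p, push BY# → (p, xxyzyy, BY#)
  read x, top B: go to p, push ε → (p, xyzyy, Y#)
  read x, top Y: go to r, push ε → (r, yzyy, #)
  read y, top #: go to q, push B# → (q, zyy, B#)
  ε-move, top B: go to p, push Y → (p, zyy, Y#)
  read z, top Y: go to q, push YY → (q, yy, YY#)
  read y, top Y: go to q, push ε → (q, y, Y#)
  read y, top Y: go to q, push ε → (q, ε, #)
  ε-move, top #: go to q, push ε → (q, ε, ε)
All input consumed; M is in state q.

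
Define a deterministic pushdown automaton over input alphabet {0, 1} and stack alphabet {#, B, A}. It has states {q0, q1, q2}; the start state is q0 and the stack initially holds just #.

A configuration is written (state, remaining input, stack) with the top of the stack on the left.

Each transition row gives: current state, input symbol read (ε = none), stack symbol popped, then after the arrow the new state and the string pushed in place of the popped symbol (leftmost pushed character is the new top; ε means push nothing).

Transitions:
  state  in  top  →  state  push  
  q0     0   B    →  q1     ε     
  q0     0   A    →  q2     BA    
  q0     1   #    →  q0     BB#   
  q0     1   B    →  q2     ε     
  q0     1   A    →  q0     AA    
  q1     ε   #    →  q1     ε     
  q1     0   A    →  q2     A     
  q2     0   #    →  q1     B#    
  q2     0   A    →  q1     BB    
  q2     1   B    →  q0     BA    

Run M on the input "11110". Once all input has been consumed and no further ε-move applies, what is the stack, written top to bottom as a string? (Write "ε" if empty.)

BB#

(q0, 11110, #)
  read 1, top #: go to q0, push BB# → (q0, 1110, BB#)
  read 1, top B: go to q2, push ε → (q2, 110, B#)
  read 1, top B: go to q0, push BA → (q0, 10, BA#)
  read 1, top B: go to q2, push ε → (q2, 0, A#)
  read 0, top A: go to q1, push BB → (q1, ε, BB#)
All input consumed in state q1 with stack BB#.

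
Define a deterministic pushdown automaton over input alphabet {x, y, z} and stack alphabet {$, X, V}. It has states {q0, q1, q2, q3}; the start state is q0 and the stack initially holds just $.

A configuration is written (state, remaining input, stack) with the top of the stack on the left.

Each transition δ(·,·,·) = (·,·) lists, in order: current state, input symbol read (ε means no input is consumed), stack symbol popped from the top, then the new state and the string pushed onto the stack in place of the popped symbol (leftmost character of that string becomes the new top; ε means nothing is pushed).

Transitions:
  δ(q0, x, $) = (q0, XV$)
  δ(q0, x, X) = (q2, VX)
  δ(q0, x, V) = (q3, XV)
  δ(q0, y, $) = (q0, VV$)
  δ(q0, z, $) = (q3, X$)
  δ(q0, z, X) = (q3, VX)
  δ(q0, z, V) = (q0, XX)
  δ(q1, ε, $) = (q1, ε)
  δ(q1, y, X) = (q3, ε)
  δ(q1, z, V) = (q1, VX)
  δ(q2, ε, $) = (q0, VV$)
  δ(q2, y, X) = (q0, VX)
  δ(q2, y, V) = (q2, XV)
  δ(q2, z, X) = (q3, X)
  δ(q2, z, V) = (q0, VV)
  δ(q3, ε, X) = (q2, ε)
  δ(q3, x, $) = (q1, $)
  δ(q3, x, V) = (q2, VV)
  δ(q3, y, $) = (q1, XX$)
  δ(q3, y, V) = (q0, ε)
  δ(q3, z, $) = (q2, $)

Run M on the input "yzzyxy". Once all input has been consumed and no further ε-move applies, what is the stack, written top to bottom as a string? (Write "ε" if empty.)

(q0, yzzyxy, $)
  read y, top $: go to q0, push VV$ → (q0, zzyxy, VV$)
  read z, top V: go to q0, push XX → (q0, zyxy, XXV$)
  read z, top X: go to q3, push VX → (q3, yxy, VXXV$)
  read y, top V: go to q0, push ε → (q0, xy, XXV$)
  read x, top X: go to q2, push VX → (q2, y, VXXV$)
  read y, top V: go to q2, push XV → (q2, ε, XVXXV$)
All input consumed in state q2 with stack XVXXV$.

XVXXV$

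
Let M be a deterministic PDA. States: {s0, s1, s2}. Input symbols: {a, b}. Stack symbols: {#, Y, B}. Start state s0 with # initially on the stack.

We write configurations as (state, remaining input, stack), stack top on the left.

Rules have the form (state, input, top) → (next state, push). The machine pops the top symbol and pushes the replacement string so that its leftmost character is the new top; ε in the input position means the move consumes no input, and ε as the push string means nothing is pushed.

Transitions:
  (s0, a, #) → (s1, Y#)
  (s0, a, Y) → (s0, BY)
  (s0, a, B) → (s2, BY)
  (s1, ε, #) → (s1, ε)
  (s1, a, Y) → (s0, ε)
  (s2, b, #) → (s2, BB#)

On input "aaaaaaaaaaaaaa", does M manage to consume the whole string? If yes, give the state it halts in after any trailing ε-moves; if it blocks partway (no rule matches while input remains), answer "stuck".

s0

(s0, aaaaaaaaaaaaaa, #) ⊢ (s1, aaaaaaaaaaaaa, Y#) ⊢ (s0, aaaaaaaaaaaa, #) ⊢ (s1, aaaaaaaaaaa, Y#) ⊢ (s0, aaaaaaaaaa, #) ⊢ (s1, aaaaaaaaa, Y#) ⊢ (s0, aaaaaaaa, #) ⊢ (s1, aaaaaaa, Y#) ⊢ (s0, aaaaaa, #) ⊢ (s1, aaaaa, Y#) ⊢ (s0, aaaa, #) ⊢ (s1, aaa, Y#) ⊢ (s0, aa, #) ⊢ (s1, a, Y#) ⊢ (s0, ε, #)
All input consumed; M is in state s0.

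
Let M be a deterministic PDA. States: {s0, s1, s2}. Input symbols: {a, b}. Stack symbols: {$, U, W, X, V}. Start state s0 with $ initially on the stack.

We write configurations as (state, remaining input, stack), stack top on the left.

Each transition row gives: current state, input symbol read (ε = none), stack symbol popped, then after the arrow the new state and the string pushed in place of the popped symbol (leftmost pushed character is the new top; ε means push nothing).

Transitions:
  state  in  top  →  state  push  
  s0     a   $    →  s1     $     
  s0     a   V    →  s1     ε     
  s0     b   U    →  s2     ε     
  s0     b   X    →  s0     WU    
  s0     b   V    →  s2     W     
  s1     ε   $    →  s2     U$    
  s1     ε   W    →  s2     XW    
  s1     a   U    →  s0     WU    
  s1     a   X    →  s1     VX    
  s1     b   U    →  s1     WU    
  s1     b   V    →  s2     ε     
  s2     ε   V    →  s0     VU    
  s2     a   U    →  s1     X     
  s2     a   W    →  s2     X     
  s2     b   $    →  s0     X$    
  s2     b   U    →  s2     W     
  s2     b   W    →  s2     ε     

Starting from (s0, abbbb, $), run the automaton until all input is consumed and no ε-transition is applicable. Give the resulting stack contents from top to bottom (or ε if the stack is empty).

WU$

(s0, abbbb, $)
  read a, top $: go to s1, push $ → (s1, bbbb, $)
  ε-move, top $: go to s2, push U$ → (s2, bbbb, U$)
  read b, top U: go to s2, push W → (s2, bbb, W$)
  read b, top W: go to s2, push ε → (s2, bb, $)
  read b, top $: go to s0, push X$ → (s0, b, X$)
  read b, top X: go to s0, push WU → (s0, ε, WU$)
All input consumed in state s0 with stack WU$.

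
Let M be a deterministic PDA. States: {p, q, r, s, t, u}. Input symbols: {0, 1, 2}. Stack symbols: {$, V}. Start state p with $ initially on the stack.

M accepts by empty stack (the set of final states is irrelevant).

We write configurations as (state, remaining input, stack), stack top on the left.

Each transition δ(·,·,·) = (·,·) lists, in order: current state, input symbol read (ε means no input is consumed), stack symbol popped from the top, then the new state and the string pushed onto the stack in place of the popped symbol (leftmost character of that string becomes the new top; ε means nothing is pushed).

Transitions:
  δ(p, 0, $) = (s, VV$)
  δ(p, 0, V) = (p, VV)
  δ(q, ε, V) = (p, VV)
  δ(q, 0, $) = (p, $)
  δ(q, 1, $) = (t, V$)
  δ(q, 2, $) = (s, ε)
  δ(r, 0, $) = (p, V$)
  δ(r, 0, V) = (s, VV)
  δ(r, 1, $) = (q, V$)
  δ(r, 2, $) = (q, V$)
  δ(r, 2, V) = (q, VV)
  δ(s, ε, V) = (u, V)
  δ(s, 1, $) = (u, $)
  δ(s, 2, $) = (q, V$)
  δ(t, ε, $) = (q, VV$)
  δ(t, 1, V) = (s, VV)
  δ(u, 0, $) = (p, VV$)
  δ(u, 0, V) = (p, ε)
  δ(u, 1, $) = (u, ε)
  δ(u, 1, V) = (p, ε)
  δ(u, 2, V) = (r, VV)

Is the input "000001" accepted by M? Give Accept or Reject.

(p, 000001, $)
  read 0, top $: go to s, push VV$ → (s, 00001, VV$)
  ε-move, top V: go to u, push V → (u, 00001, VV$)
  read 0, top V: go to p, push ε → (p, 0001, V$)
  read 0, top V: go to p, push VV → (p, 001, VV$)
  read 0, top V: go to p, push VV → (p, 01, VVV$)
  read 0, top V: go to p, push VV → (p, 1, VVVV$)
No transition applies at (p, 1, VVVV$); input not fully consumed.

Reject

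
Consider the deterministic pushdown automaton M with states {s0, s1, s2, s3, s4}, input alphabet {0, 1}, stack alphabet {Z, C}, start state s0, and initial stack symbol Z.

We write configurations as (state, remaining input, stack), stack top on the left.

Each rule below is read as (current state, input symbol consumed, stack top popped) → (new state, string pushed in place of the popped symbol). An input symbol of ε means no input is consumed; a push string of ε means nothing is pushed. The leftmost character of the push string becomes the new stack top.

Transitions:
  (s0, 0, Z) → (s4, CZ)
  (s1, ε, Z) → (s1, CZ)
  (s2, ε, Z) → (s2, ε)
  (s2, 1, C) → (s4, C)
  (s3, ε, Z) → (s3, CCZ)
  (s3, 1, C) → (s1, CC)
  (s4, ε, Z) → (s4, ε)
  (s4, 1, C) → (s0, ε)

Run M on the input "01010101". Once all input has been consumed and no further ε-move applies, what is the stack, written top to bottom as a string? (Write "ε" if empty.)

Z

(s0, 01010101, Z)
  read 0, top Z: go to s4, push CZ → (s4, 1010101, CZ)
  read 1, top C: go to s0, push ε → (s0, 010101, Z)
  read 0, top Z: go to s4, push CZ → (s4, 10101, CZ)
  read 1, top C: go to s0, push ε → (s0, 0101, Z)
  read 0, top Z: go to s4, push CZ → (s4, 101, CZ)
  read 1, top C: go to s0, push ε → (s0, 01, Z)
  read 0, top Z: go to s4, push CZ → (s4, 1, CZ)
  read 1, top C: go to s0, push ε → (s0, ε, Z)
All input consumed in state s0 with stack Z.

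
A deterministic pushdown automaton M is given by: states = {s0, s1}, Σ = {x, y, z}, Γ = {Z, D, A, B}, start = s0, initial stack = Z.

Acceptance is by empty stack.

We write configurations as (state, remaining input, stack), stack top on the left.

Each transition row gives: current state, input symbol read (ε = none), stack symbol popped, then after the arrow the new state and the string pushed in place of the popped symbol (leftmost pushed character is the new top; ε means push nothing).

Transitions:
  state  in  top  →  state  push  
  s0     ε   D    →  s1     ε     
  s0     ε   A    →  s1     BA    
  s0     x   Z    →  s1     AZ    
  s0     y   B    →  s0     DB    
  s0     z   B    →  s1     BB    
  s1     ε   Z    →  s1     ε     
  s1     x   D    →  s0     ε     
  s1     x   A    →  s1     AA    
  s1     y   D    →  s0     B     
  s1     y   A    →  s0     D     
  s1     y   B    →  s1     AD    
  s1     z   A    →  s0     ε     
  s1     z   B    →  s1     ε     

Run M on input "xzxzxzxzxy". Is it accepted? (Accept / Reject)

(s0, xzxzxzxzxy, Z)
  read x, top Z: go to s1, push AZ → (s1, zxzxzxzxy, AZ)
  read z, top A: go to s0, push ε → (s0, xzxzxzxy, Z)
  read x, top Z: go to s1, push AZ → (s1, zxzxzxy, AZ)
  read z, top A: go to s0, push ε → (s0, xzxzxy, Z)
  read x, top Z: go to s1, push AZ → (s1, zxzxy, AZ)
  read z, top A: go to s0, push ε → (s0, xzxy, Z)
  read x, top Z: go to s1, push AZ → (s1, zxy, AZ)
  read z, top A: go to s0, push ε → (s0, xy, Z)
  read x, top Z: go to s1, push AZ → (s1, y, AZ)
  read y, top A: go to s0, push D → (s0, ε, DZ)
  ε-move, top D: go to s1, push ε → (s1, ε, Z)
  ε-move, top Z: go to s1, push ε → (s1, ε, ε)
All input consumed and the stack is empty.

Accept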